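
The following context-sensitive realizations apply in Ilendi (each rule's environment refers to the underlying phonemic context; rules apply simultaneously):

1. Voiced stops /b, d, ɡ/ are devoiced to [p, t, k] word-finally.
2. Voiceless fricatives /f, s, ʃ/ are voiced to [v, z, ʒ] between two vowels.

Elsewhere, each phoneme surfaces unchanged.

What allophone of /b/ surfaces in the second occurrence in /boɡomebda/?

[b]

/b/ (between /e/ and /d/): rule 1 targets it, but not word-finally → unchanged [b].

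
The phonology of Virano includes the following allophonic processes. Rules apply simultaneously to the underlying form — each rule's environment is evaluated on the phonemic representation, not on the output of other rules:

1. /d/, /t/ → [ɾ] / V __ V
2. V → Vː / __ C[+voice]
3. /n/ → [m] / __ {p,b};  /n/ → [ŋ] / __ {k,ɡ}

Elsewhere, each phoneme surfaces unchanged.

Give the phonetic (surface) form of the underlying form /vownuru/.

/v/ stays [v].
/o/ — between /v/ and /w/, before a voiced consonant — surfaces as [oː] (rule 2).
/w/ (between /o/ and /n/): no rule targets it → [w].
/n/ — between /w/ and /u/; rule 3 does not apply here → [n].
/u/ (between /n/ and /r/) occurs before a voiced consonant → [uː] by rule 2.
/r/ stays [r].
/u/ (word-final) fails the environment for rule 2, so it stays [u].

[voːwnuːru]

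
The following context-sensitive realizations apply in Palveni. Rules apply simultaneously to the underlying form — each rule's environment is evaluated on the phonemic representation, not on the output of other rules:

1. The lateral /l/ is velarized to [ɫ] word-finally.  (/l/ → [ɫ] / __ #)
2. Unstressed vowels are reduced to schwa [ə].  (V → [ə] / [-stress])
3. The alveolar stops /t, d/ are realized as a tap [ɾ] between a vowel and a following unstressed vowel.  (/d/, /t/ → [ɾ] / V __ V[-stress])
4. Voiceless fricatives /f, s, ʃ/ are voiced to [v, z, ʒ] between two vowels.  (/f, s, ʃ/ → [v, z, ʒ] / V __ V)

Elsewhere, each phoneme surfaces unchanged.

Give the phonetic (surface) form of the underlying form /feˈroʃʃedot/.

/f/ — word-initial; rule 4 does not apply here → [f].
/e/ (between /f/ and /r/) occurs in an unstressed syllable → [ə] by rule 2.
/o/ (between /r/ and /ʃ/) fails the environment for rule 2, so it stays [o].
/ʃ/ (between /o/ and /ʃ/): rule 4 targets it, but not between two vowels → unchanged [ʃ].
/ʃ/ (between /ʃ/ and /e/) fails the environment for rule 4, so it stays [ʃ].
Rule 2 applies to /e/ (between /ʃ/ and /d/: in an unstressed syllable) → [ə].
/d/ — between /e/ and /o/, between a vowel and a following unstressed vowel — surfaces as [ɾ] (rule 3).
Rule 2 applies to /o/ (between /d/ and /t/: in an unstressed syllable) → [ə].
/t/ — word-final; rule 3 does not apply here → [t].

[fəˈroʃʃəɾət]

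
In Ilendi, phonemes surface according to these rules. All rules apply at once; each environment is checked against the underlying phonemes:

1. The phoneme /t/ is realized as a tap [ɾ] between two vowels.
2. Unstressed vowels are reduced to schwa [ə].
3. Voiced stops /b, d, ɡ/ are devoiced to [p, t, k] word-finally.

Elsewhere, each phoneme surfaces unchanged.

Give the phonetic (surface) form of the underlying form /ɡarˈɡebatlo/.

/ɡ/ (word-initial) is in the target of rule 3 but the environment (word-finally) is not met → [ɡ].
/a/ (between /ɡ/ and /r/) occurs in an unstressed syllable → [ə] by rule 2.
/r/ (between /a/ and /ɡ/) is unaffected → [r].
/ɡ/ (between /r/ and /e/) is in the target of rule 3 but the environment (word-finally) is not met → [ɡ].
/e/ — between /ɡ/ and /b/; rule 2 does not apply here → [e].
/b/ — between /e/ and /a/; rule 3 does not apply here → [b].
Rule 2 applies to /a/ (between /b/ and /t/: in an unstressed syllable) → [ə].
/t/ (between /a/ and /l/) fails the environment for rule 1, so it stays [t].
/l/ (between /t/ and /o/) is unaffected → [l].
Rule 2 applies to /o/ (word-final: in an unstressed syllable) → [ə].

[ɡərˈɡebətlə]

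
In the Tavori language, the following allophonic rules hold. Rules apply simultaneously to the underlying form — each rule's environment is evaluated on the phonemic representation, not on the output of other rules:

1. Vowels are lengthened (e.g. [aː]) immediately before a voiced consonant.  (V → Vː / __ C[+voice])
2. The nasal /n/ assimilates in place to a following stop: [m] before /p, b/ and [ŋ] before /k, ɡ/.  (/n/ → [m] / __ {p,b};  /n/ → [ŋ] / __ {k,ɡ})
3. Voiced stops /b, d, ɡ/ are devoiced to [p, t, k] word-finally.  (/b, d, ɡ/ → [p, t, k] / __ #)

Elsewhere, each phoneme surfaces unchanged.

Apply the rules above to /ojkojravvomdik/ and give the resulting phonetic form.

[oːjkoːjraːvvoːmdik]

Rule 1 applies to /o/ (word-initial: before a voiced consonant) → [oː].
/j/ (between /o/ and /k/) is unaffected → [j].
/k/ — not in any rule's target class → [k].
/o/ — between /k/ and /j/, before a voiced consonant — surfaces as [oː] (rule 1).
/j/ (between /o/ and /r/): no rule targets it → [j].
/r/ — not in any rule's target class → [r].
/a/ meets the environment for rule 1 (before a voiced consonant) → [aː].
/v/ — not in any rule's target class → [v].
/v/ stays [v].
/o/ (between /v/ and /m/): before a voiced consonant, so rule 1 applies → [oː].
/m/ (between /o/ and /d/) is unaffected → [m].
/d/ (between /m/ and /i/): rule 3 targets it, but not word-finally → unchanged [d].
/i/ — between /d/ and /k/; rule 1 does not apply here → [i].
/k/ — not in any rule's target class → [k].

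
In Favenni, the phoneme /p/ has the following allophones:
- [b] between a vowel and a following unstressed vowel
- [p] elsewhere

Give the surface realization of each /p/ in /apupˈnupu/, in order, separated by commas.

[b], [p], [b]

Occurrence 1 (position 2): between a vowel and a following unstressed vowel → [b].
Occurrence 2 (position 4): no conditioning environment matches → elsewhere allophone [p].
Occurrence 3 (position 7): between a vowel and a following unstressed vowel → [b].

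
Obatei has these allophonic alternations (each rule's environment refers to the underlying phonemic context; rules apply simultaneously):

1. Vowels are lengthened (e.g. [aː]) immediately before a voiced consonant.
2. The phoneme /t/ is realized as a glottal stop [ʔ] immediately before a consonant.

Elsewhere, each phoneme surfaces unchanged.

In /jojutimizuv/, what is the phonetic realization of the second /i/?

[iː]

/i/ — between /m/ and /z/, before a voiced consonant — surfaces as [iː] (rule 1).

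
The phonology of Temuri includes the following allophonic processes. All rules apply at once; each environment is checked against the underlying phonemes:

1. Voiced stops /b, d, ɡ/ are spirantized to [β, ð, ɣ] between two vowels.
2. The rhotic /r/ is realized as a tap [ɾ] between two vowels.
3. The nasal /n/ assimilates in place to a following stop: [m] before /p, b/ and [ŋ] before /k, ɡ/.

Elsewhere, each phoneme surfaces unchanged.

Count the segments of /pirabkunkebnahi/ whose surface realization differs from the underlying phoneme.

Segments that undergo a rule: /r/ → [ɾ] (rule 2); /n/ → [ŋ] (rule 3).
All other segments surface unchanged.

2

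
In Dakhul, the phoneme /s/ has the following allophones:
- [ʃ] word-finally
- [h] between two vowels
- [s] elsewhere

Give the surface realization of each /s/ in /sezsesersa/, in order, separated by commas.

Occurrence 1 (position 1): no conditioning environment matches → elsewhere allophone [s].
Occurrence 2 (position 4): no conditioning environment matches → elsewhere allophone [s].
Occurrence 3 (position 6): between two vowels → [h].
Occurrence 4 (position 9): no conditioning environment matches → elsewhere allophone [s].

[s], [s], [h], [s]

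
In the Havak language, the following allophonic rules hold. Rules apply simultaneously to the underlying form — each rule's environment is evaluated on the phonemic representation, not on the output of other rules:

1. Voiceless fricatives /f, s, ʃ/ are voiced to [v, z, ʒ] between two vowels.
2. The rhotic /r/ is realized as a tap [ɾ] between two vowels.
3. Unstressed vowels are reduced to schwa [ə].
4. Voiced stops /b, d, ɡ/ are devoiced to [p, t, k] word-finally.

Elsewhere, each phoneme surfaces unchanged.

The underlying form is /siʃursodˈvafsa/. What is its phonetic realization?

[səʒərsədˈvafsə]

/s/ (word-initial) fails the environment for rule 1, so it stays [s].
Rule 3 applies to /i/ (between /s/ and /ʃ/: in an unstressed syllable) → [ə].
/ʃ/ meets the environment for rule 1 (between two vowels) → [ʒ].
/u/ meets the environment for rule 3 (in an unstressed syllable) → [ə].
/r/ (between /u/ and /s/) fails the environment for rule 2, so it stays [r].
/s/ (between /r/ and /o/) fails the environment for rule 1, so it stays [s].
/o/ (between /s/ and /d/): in an unstressed syllable, so rule 3 applies → [ə].
/d/ — between /o/ and /v/; rule 4 does not apply here → [d].
/v/ (between /d/ and /a/) is unaffected → [v].
/a/ (between /v/ and /f/) fails the environment for rule 3, so it stays [a].
/f/ — between /a/ and /s/; rule 1 does not apply here → [f].
/s/ (between /f/ and /a/): rule 1 targets it, but not between two vowels → unchanged [s].
/a/ meets the environment for rule 3 (in an unstressed syllable) → [ə].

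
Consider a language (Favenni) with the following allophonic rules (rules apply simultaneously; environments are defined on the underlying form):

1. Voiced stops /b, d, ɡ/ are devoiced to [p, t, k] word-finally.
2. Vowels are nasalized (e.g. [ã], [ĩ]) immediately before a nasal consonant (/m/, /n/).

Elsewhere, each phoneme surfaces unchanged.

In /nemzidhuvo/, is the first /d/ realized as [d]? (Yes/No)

/d/ (between /i/ and /h/) is in the target of rule 1 but the environment (word-finally) is not met → [d].
The actual realization is [d], which matches [d].

Yes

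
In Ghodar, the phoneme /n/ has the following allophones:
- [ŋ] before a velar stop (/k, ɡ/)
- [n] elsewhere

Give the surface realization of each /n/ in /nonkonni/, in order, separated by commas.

[n], [ŋ], [n], [n]

Occurrence 1 (position 1): no conditioning environment matches → elsewhere allophone [n].
Occurrence 2 (position 3): before a velar stop → [ŋ].
Occurrence 3 (position 6): no conditioning environment matches → elsewhere allophone [n].
Occurrence 4 (position 7): no conditioning environment matches → elsewhere allophone [n].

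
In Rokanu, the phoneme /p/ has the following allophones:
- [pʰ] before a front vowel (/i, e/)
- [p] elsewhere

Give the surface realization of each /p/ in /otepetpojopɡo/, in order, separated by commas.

[pʰ], [p], [p]

Occurrence 1 (position 4): before a front vowel (/i, e/) → [pʰ].
Occurrence 2 (position 7): no conditioning environment matches → elsewhere allophone [p].
Occurrence 3 (position 11): no conditioning environment matches → elsewhere allophone [p].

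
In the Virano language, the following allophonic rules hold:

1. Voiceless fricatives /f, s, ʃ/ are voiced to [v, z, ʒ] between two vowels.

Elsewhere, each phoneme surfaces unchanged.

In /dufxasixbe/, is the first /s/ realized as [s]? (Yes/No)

No

/s/ meets the environment for rule 1 (between two vowels) → [z].
The actual realization is [z], not [s].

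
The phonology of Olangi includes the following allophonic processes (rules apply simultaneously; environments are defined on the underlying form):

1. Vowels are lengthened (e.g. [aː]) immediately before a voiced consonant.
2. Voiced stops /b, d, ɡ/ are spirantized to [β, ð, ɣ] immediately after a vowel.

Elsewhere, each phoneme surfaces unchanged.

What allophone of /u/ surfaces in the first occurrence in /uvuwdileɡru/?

[uː]

/u/ (word-initial): before a voiced consonant, so rule 1 applies → [uː].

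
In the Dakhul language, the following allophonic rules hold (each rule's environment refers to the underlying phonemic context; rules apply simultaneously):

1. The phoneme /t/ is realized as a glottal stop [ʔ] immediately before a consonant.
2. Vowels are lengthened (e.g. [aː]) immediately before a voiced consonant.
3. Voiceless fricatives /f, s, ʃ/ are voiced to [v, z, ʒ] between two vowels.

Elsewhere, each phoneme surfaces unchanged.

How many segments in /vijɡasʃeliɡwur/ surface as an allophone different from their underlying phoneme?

Segments that undergo a rule: /i/ → [iː] (rule 2); /e/ → [eː] (rule 2); /i/ → [iː] (rule 2); /u/ → [uː] (rule 2).
All other segments surface unchanged.

4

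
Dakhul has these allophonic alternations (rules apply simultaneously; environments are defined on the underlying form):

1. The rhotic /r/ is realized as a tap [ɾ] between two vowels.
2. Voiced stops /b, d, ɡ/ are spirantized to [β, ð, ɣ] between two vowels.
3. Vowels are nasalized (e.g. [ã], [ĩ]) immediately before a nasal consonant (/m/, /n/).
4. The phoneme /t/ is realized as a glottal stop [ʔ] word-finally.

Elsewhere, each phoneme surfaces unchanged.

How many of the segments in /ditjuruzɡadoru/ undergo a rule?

3

Segments that undergo a rule: /r/ → [ɾ] (rule 1); /d/ → [ð] (rule 2); /r/ → [ɾ] (rule 1).
All other segments surface unchanged.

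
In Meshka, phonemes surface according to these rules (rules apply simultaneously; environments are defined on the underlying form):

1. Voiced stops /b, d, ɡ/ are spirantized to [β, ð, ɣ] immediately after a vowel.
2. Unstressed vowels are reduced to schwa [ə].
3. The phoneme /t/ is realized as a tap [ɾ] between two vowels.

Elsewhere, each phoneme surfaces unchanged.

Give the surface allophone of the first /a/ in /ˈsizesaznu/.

[ə]

/a/ (between /s/ and /z/): in an unstressed syllable, so rule 2 applies → [ə].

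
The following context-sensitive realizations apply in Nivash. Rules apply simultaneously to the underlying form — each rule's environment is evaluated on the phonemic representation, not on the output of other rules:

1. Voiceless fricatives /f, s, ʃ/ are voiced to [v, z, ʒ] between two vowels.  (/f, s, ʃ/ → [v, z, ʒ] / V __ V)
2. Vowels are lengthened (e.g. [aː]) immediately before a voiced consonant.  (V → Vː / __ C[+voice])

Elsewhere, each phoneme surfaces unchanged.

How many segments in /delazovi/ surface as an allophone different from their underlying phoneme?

3

Segments that undergo a rule: /e/ → [eː] (rule 2); /a/ → [aː] (rule 2); /o/ → [oː] (rule 2).
All other segments surface unchanged.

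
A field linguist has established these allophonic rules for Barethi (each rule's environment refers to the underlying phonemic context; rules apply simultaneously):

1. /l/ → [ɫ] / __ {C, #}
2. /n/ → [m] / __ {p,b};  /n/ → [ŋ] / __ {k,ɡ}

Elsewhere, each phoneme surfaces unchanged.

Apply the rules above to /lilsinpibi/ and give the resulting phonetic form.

[liɫsimpibi]

/l/ — word-initial; rule 1 does not apply here → [l].
/i/ (between /l/ and /l/) is unaffected → [i].
/l/ (between /i/ and /s/): word-finally or immediately before a consonant, so rule 1 applies → [ɫ].
/s/ (between /l/ and /i/): no rule targets it → [s].
/i/ (between /s/ and /n/) is unaffected → [i].
/n/ — between /i/ and /p/, before a labial or velar stop — surfaces as [m] (rule 2).
/p/ — not in any rule's target class → [p].
/i/ stays [i].
/b/ stays [b].
/i/ (word-final): no rule targets it → [i].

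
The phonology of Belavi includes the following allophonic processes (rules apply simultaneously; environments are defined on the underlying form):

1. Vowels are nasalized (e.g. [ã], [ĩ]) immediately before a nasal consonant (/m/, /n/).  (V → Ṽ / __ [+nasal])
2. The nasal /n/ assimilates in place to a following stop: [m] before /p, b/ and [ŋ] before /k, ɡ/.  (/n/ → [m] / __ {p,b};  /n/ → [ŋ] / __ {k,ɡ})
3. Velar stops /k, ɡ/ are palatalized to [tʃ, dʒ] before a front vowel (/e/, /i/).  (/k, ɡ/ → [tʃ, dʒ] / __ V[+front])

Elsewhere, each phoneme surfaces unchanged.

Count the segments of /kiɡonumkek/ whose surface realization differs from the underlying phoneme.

4

Segments that undergo a rule: /k/ → [tʃ] (rule 3); /o/ → [õ] (rule 1); /u/ → [ũ] (rule 1); /k/ → [tʃ] (rule 3).
All other segments surface unchanged.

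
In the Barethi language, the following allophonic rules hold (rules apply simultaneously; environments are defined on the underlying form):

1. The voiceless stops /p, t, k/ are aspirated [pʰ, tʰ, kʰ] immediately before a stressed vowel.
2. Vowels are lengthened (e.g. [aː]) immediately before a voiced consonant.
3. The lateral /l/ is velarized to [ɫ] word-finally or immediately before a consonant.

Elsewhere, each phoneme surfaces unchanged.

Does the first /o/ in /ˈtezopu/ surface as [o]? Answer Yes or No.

Yes

/o/ (between /z/ and /p/) is in the target of rule 2 but the environment (before a voiced consonant) is not met → [o].
The actual realization is [o], which matches [o].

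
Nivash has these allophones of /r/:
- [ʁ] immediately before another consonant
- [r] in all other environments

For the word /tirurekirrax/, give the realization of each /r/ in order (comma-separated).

Occurrence 1 (position 3): no conditioning environment matches → elsewhere allophone [r].
Occurrence 2 (position 5): no conditioning environment matches → elsewhere allophone [r].
Occurrence 3 (position 9): immediately before another consonant → [ʁ].
Occurrence 4 (position 10): no conditioning environment matches → elsewhere allophone [r].

[r], [r], [ʁ], [r]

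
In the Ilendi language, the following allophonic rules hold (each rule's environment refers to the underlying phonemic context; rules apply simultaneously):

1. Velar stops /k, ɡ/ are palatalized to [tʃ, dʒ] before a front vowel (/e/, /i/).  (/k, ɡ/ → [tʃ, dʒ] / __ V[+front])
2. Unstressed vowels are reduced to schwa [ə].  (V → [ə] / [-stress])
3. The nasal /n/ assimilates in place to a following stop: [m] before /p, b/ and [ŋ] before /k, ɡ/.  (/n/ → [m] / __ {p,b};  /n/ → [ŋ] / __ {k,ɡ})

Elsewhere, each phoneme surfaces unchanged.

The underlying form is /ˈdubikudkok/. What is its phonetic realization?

[ˈdubəkədkək]

/d/ (word-initial): no rule targets it → [d].
/u/ (between /d/ and /b/): rule 2 targets it, but not in an unstressed syllable → unchanged [u].
/b/ (between /u/ and /i/): no rule targets it → [b].
Rule 2 applies to /i/ (between /b/ and /k/: in an unstressed syllable) → [ə].
/k/ (between /i/ and /u/) fails the environment for rule 1, so it stays [k].
/u/ meets the environment for rule 2 (in an unstressed syllable) → [ə].
/d/ stays [d].
/k/ — between /d/ and /o/; rule 1 does not apply here → [k].
/o/ meets the environment for rule 2 (in an unstressed syllable) → [ə].
/k/ (word-final): rule 1 targets it, but not before a front vowel → unchanged [k].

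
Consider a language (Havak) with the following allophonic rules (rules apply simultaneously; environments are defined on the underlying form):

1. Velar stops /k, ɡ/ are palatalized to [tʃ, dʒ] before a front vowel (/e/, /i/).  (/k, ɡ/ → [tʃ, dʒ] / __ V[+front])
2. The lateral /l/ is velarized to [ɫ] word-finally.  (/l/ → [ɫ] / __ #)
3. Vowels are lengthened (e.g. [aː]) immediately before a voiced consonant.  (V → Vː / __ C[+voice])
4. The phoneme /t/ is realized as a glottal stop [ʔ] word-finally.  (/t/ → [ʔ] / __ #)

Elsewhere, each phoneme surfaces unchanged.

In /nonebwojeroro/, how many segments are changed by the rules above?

5

Segments that undergo a rule: /o/ → [oː] (rule 3); /e/ → [eː] (rule 3); /o/ → [oː] (rule 3); /e/ → [eː] (rule 3); /o/ → [oː] (rule 3).
All other segments surface unchanged.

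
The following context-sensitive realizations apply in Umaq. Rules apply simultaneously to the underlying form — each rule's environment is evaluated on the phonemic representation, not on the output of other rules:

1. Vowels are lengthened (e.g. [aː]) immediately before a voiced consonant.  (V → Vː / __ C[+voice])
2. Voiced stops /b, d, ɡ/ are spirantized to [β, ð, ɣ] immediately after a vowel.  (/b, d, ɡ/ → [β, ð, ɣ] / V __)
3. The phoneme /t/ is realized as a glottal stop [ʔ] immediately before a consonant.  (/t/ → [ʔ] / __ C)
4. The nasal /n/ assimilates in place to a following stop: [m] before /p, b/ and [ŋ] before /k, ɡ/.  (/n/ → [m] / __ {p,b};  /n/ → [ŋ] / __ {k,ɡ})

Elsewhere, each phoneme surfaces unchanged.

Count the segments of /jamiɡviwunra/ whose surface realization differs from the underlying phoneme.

Segments that undergo a rule: /a/ → [aː] (rule 1); /i/ → [iː] (rule 1); /ɡ/ → [ɣ] (rule 2); /i/ → [iː] (rule 1); /u/ → [uː] (rule 1).
All other segments surface unchanged.

5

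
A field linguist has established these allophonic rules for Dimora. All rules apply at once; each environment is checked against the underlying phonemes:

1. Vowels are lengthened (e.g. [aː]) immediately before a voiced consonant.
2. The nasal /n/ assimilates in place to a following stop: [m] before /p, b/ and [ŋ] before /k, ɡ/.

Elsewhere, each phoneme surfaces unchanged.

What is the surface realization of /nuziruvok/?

/n/ (word-initial) fails the environment for rule 2, so it stays [n].
/u/ — between /n/ and /z/, before a voiced consonant — surfaces as [uː] (rule 1).
/z/ (between /u/ and /i/) is unaffected → [z].
/i/ meets the environment for rule 1 (before a voiced consonant) → [iː].
/r/ (between /i/ and /u/): no rule targets it → [r].
/u/ (between /r/ and /v/): before a voiced consonant, so rule 1 applies → [uː].
/v/ — not in any rule's target class → [v].
/o/ — between /v/ and /k/; rule 1 does not apply here → [o].
/k/ (word-final) is unaffected → [k].

[nuːziːruːvok]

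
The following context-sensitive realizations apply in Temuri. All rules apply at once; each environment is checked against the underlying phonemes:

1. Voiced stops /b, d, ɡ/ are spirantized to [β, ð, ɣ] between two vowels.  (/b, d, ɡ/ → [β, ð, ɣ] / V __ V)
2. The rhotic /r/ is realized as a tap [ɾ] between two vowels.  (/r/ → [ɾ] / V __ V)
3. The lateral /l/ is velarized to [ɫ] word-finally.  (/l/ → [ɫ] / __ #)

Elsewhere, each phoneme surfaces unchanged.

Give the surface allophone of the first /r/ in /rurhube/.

[r]

/r/ — word-initial; rule 2 does not apply here → [r].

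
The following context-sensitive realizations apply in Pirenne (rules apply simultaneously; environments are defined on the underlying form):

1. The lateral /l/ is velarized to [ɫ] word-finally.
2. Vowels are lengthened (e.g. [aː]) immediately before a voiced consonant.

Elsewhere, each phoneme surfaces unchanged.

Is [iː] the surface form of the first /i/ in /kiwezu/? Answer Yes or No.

/i/ meets the environment for rule 2 (before a voiced consonant) → [iː].
The actual realization is [iː], which matches [iː].

Yes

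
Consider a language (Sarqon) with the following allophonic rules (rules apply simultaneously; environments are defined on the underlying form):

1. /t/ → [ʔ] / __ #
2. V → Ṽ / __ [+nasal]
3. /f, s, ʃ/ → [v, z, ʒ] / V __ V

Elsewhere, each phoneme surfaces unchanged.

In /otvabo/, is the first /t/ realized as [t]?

/t/ — between /o/ and /v/; rule 1 does not apply here → [t].
The actual realization is [t], which matches [t].

Yes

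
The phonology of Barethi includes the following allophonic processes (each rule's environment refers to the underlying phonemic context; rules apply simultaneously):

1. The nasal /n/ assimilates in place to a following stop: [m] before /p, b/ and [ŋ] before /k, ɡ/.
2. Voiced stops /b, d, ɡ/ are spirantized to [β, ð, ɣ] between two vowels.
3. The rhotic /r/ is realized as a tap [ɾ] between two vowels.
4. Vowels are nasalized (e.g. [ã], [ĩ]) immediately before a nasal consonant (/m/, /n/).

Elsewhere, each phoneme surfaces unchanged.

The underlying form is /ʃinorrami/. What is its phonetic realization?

[ʃĩnorrãmi]

Rule 4 applies to /i/ (between /ʃ/ and /n/: before a nasal consonant) → [ĩ].
/n/ (between /i/ and /o/): rule 1 targets it, but not before a labial or velar stop → unchanged [n].
/o/ (between /n/ and /r/) fails the environment for rule 4, so it stays [o].
/r/ — between /o/ and /r/; rule 3 does not apply here → [r].
/r/ (between /r/ and /a/): rule 3 targets it, but not between two vowels → unchanged [r].
/a/ (between /r/ and /m/): before a nasal consonant, so rule 4 applies → [ã].
/i/ (word-final) fails the environment for rule 4, so it stays [i].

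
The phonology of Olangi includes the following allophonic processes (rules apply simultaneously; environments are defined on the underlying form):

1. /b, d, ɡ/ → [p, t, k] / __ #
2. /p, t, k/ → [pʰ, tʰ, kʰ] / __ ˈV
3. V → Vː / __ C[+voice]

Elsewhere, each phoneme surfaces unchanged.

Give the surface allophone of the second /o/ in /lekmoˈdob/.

[oː]

Rule 3 applies to /o/ (between /d/ and /b/: before a voiced consonant) → [oː].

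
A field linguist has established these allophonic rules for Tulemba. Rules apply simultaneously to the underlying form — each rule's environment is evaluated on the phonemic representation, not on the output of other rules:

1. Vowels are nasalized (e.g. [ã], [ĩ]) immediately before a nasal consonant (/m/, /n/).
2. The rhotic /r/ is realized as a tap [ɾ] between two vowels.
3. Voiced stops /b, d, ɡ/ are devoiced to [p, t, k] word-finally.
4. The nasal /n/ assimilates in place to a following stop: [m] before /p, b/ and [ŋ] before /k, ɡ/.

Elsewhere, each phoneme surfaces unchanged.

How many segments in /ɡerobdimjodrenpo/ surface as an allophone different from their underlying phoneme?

Segments that undergo a rule: /r/ → [ɾ] (rule 2); /i/ → [ĩ] (rule 1); /e/ → [ẽ] (rule 1); /n/ → [m] (rule 4).
All other segments surface unchanged.

4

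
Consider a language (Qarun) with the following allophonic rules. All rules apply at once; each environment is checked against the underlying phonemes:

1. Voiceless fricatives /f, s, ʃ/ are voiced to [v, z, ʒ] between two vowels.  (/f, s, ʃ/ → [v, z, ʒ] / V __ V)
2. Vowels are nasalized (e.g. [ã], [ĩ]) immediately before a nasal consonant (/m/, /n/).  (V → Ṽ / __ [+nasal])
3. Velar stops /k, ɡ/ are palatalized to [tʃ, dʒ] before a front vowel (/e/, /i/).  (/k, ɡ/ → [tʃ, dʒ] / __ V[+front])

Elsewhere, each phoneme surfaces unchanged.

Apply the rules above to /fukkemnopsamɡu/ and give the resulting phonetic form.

/f/ (word-initial) fails the environment for rule 1, so it stays [f].
/u/ (between /f/ and /k/) is in the target of rule 2 but the environment (before a nasal consonant) is not met → [u].
/k/ (between /u/ and /k/) fails the environment for rule 3, so it stays [k].
/k/ — between /k/ and /e/, before a front vowel — surfaces as [tʃ] (rule 3).
Rule 2 applies to /e/ (between /k/ and /m/: before a nasal consonant) → [ẽ].
/m/ (between /e/ and /n/) is unaffected → [m].
/n/ — not in any rule's target class → [n].
/o/ (between /n/ and /p/): rule 2 targets it, but not before a nasal consonant → unchanged [o].
/p/ — not in any rule's target class → [p].
/s/ (between /p/ and /a/) is in the target of rule 1 but the environment (between two vowels) is not met → [s].
Rule 2 applies to /a/ (between /s/ and /m/: before a nasal consonant) → [ã].
/m/ stays [m].
/ɡ/ (between /m/ and /u/) is in the target of rule 3 but the environment (before a front vowel) is not met → [ɡ].
/u/ — word-final; rule 2 does not apply here → [u].

[fuktʃẽmnopsãmɡu]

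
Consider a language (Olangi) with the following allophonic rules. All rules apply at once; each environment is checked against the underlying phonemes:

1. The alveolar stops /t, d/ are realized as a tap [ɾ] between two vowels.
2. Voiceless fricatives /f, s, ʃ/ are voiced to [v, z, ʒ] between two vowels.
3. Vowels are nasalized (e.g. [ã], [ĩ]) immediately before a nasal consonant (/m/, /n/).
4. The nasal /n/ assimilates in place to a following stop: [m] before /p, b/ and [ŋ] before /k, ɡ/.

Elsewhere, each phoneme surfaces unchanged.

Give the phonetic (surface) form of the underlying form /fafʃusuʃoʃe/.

/f/ — word-initial; rule 2 does not apply here → [f].
/a/ (between /f/ and /f/) fails the environment for rule 3, so it stays [a].
/f/ — between /a/ and /ʃ/; rule 2 does not apply here → [f].
/ʃ/ — between /f/ and /u/; rule 2 does not apply here → [ʃ].
/u/ — between /ʃ/ and /s/; rule 3 does not apply here → [u].
/s/ (between /u/ and /u/): between two vowels, so rule 2 applies → [z].
/u/ (between /s/ and /ʃ/) is in the target of rule 3 but the environment (before a nasal consonant) is not met → [u].
/ʃ/ (between /u/ and /o/): between two vowels, so rule 2 applies → [ʒ].
/o/ (between /ʃ/ and /ʃ/): rule 3 targets it, but not before a nasal consonant → unchanged [o].
/ʃ/ (between /o/ and /e/): between two vowels, so rule 2 applies → [ʒ].
/e/ (word-final) fails the environment for rule 3, so it stays [e].

[fafʃuzuʒoʒe]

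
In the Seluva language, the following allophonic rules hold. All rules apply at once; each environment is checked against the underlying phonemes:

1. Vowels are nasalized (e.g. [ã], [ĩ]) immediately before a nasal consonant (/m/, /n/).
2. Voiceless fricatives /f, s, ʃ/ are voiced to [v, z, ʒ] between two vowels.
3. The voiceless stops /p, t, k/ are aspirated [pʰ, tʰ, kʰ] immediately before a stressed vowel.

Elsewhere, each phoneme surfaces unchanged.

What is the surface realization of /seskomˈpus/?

[seskõmˈpʰus]

/s/ — word-initial; rule 2 does not apply here → [s].
/e/ (between /s/ and /s/) fails the environment for rule 1, so it stays [e].
/s/ (between /e/ and /k/): rule 2 targets it, but not between two vowels → unchanged [s].
/k/ (between /s/ and /o/) is in the target of rule 3 but the environment (immediately before a stressed vowel) is not met → [k].
/o/ meets the environment for rule 1 (before a nasal consonant) → [õ].
/m/ — not in any rule's target class → [m].
/p/ meets the environment for rule 3 (immediately before a stressed vowel) → [pʰ].
/u/ — between /p/ and /s/; rule 1 does not apply here → [u].
/s/ — word-final; rule 2 does not apply here → [s].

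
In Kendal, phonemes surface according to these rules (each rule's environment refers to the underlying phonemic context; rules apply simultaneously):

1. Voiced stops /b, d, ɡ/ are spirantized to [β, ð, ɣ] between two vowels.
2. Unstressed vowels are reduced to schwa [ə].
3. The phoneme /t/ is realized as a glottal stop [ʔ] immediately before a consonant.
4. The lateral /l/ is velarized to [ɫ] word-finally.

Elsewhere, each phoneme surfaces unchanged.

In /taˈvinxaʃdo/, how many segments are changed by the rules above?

Segments that undergo a rule: /a/ → [ə] (rule 2); /a/ → [ə] (rule 2); /o/ → [ə] (rule 2).
All other segments surface unchanged.

3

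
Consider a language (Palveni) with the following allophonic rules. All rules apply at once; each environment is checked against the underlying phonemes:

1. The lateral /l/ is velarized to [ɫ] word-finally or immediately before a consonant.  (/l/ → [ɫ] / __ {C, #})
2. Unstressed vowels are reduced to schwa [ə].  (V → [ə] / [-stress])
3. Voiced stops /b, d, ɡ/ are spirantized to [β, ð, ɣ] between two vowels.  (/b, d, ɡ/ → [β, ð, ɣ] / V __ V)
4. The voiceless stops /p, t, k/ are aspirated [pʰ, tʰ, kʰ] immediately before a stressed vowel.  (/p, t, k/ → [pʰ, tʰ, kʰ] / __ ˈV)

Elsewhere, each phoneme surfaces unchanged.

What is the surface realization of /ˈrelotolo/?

/r/ (word-initial) is unaffected → [r].
/e/ — between /r/ and /l/; rule 2 does not apply here → [e].
/l/ (between /e/ and /o/) fails the environment for rule 1, so it stays [l].
/o/ — between /l/ and /t/, in an unstressed syllable — surfaces as [ə] (rule 2).
/t/ (between /o/ and /o/) is in the target of rule 4 but the environment (immediately before a stressed vowel) is not met → [t].
/o/ meets the environment for rule 2 (in an unstressed syllable) → [ə].
/l/ (between /o/ and /o/) fails the environment for rule 1, so it stays [l].
/o/ (word-final) occurs in an unstressed syllable → [ə] by rule 2.

[ˈrelətələ]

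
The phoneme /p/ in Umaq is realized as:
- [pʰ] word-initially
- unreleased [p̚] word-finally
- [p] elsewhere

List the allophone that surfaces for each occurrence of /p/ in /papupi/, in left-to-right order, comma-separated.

Occurrence 1 (position 1): word-initially → [pʰ].
Occurrence 2 (position 3): no conditioning environment matches → elsewhere allophone [p].
Occurrence 3 (position 5): no conditioning environment matches → elsewhere allophone [p].

[pʰ], [p], [p]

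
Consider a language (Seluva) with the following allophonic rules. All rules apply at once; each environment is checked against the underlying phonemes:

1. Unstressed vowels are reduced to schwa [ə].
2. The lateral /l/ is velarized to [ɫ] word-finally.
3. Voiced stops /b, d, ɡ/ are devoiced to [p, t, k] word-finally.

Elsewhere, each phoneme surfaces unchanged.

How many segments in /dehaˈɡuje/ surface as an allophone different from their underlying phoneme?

Segments that undergo a rule: /e/ → [ə] (rule 1); /a/ → [ə] (rule 1); /e/ → [ə] (rule 1).
All other segments surface unchanged.

3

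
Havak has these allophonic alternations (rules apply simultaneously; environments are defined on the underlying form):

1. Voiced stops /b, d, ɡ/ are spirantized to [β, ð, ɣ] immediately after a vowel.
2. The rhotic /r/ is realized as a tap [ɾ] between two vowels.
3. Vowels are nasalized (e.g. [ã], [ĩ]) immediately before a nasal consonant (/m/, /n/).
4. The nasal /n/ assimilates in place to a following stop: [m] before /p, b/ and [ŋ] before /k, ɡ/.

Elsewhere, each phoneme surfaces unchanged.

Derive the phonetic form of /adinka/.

[aðĩŋka]

/a/ (word-initial) is in the target of rule 3 but the environment (before a nasal consonant) is not met → [a].
/d/ (between /a/ and /i/): immediately after a vowel, so rule 1 applies → [ð].
/i/ (between /d/ and /n/): before a nasal consonant, so rule 3 applies → [ĩ].
/n/ — between /i/ and /k/, before a labial or velar stop — surfaces as [ŋ] (rule 4).
/k/ stays [k].
/a/ (word-final) fails the environment for rule 3, so it stays [a].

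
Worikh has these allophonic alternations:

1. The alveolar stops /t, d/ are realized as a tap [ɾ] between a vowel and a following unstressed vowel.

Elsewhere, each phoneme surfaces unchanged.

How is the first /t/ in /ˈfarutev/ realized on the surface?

[ɾ]

/t/ meets the environment for rule 1 (between a vowel and a following unstressed vowel) → [ɾ].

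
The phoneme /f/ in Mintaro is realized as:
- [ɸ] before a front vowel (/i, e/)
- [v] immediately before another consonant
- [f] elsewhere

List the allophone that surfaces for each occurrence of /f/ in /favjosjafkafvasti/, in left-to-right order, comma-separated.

[f], [v], [v]

Occurrence 1 (position 1): no conditioning environment matches → elsewhere allophone [f].
Occurrence 2 (position 9): immediately before another consonant → [v].
Occurrence 3 (position 12): immediately before another consonant → [v].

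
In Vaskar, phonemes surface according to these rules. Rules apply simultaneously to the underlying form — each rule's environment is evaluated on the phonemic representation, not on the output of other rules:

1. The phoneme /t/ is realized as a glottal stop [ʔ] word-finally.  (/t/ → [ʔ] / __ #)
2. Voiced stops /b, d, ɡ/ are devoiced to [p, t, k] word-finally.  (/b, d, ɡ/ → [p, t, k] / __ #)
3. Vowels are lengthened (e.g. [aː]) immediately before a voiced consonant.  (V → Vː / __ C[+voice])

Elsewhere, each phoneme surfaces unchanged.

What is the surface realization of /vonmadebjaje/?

/o/ (between /v/ and /n/) occurs before a voiced consonant → [oː] by rule 3.
Rule 3 applies to /a/ (between /m/ and /d/: before a voiced consonant) → [aː].
/d/ (between /a/ and /e/): rule 2 targets it, but not word-finally → unchanged [d].
/e/ meets the environment for rule 3 (before a voiced consonant) → [eː].
/b/ — between /e/ and /j/; rule 2 does not apply here → [b].
/a/ meets the environment for rule 3 (before a voiced consonant) → [aː].
/e/ (word-final) fails the environment for rule 3, so it stays [e].

[voːnmaːdeːbjaːje]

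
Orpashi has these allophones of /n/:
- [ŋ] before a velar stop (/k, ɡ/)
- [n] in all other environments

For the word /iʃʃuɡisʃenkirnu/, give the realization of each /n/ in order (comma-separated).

Occurrence 1 (position 10): before a velar stop → [ŋ].
Occurrence 2 (position 14): no conditioning environment matches → elsewhere allophone [n].

[ŋ], [n]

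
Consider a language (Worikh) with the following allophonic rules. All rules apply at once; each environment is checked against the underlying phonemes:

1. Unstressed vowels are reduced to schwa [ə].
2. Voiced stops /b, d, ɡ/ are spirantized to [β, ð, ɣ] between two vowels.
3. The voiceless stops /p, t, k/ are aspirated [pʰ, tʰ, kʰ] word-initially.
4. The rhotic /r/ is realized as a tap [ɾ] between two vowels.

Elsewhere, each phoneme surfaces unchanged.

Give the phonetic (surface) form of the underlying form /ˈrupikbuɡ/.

/r/ — word-initial; rule 4 does not apply here → [r].
/u/ (between /r/ and /p/) is in the target of rule 1 but the environment (in an unstressed syllable) is not met → [u].
/p/ (between /u/ and /i/) fails the environment for rule 3, so it stays [p].
/i/ (between /p/ and /k/) occurs in an unstressed syllable → [ə] by rule 1.
/k/ (between /i/ and /b/) fails the environment for rule 3, so it stays [k].
/b/ — between /k/ and /u/; rule 2 does not apply here → [b].
Rule 1 applies to /u/ (between /b/ and /ɡ/: in an unstressed syllable) → [ə].
/ɡ/ (word-final) is in the target of rule 2 but the environment (between two vowels) is not met → [ɡ].

[ˈrupəkbəɡ]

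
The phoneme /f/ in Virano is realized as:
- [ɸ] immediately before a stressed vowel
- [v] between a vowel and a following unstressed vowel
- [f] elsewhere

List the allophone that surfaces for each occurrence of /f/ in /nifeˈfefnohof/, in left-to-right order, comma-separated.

[v], [ɸ], [f], [f]

Occurrence 1 (position 3): between a vowel and a following unstressed vowel → [v].
Occurrence 2 (position 5): immediately before a stressed vowel → [ɸ].
Occurrence 3 (position 7): no conditioning environment matches → elsewhere allophone [f].
Occurrence 4 (position 12): no conditioning environment matches → elsewhere allophone [f].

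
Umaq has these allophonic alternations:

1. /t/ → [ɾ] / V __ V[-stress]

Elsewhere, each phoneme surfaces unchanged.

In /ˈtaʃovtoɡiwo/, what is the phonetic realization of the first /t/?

/t/ — word-initial; rule 1 does not apply here → [t].

[t]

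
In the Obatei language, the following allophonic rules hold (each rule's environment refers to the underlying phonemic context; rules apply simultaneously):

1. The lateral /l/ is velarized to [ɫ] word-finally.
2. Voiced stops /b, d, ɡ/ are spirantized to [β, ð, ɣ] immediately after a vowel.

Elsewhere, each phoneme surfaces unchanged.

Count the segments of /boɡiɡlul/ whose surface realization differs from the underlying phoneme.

Segments that undergo a rule: /ɡ/ → [ɣ] (rule 2); /ɡ/ → [ɣ] (rule 2); /l/ → [ɫ] (rule 1).
All other segments surface unchanged.

3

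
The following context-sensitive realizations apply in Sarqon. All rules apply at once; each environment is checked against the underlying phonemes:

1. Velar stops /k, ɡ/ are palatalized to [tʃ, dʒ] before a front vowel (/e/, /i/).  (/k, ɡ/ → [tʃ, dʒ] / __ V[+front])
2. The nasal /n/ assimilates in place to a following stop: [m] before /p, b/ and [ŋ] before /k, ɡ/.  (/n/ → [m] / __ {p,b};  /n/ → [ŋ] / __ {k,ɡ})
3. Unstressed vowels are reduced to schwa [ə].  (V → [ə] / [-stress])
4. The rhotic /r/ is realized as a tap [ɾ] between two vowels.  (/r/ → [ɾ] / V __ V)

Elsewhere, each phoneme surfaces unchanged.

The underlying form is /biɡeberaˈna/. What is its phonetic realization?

[bədʒəbəɾəˈna]

/i/ (between /b/ and /ɡ/): in an unstressed syllable, so rule 3 applies → [ə].
/ɡ/ meets the environment for rule 1 (before a front vowel) → [dʒ].
/e/ meets the environment for rule 3 (in an unstressed syllable) → [ə].
/e/ (between /b/ and /r/) occurs in an unstressed syllable → [ə] by rule 3.
/r/ (between /e/ and /a/): between two vowels, so rule 4 applies → [ɾ].
Rule 3 applies to /a/ (between /r/ and /n/: in an unstressed syllable) → [ə].
/n/ (between /a/ and /a/) is in the target of rule 2 but the environment (before a labial or velar stop) is not met → [n].
/a/ — word-final; rule 3 does not apply here → [a].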